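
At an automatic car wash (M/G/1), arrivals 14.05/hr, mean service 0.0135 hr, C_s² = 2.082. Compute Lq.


ρ = λ·E[S] = 14.05·0.0135 = 0.1897
Lq = ρ²(1+C_s²)/(2(1−ρ)) = 0.03598·(1+2.082)/(2·0.8103)
= 0.03598·3.0820/1.6206 = 0.06842

Final: 0.06842


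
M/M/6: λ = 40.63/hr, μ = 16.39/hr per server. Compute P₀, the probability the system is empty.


a = λ/μ = 40.63/16.39 = 2.4790; ρ = a/c = 0.4132
Σ_{k=0}^{5} a^k/k! (terms k=0..5) = 1.00000 + 2.47895 + 3.07260 + 2.53894 + 1.57348 + 0.78011 = 11.44408
Tail: a^6/(6!(1−ρ)) = 232.06370/(720·0.5868) = 0.54923
P₀ = 1/(11.44408 + 0.54923) = 1/11.99331 = 0.083380

Final: 0.083380


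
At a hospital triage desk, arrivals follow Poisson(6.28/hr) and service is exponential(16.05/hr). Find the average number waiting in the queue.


ρ = 6.28/16.05 = 0.3913
Lq = ρ²/(1−ρ) = 0.1531/0.6087 = 0.2515

Final: 0.2515


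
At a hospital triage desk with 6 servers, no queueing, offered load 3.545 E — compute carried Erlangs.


B(6,3.545) = 0.085458 (Erlang-B)
Carried load = a(1 − B) = 3.545·(1 − 0.085458) = 3.545·0.914542 = 3.2421 E

Final: 3.2421 Erlangs


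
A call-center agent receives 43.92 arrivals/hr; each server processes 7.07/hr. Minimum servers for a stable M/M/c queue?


Stability requires cμ > λ ⇔ c > λ/μ.
λ/μ = 43.92/7.07 = 6.2122
Minimum integer c = ⌊6.2122⌋ + 1 = 7
Check: 7·7.07 = 49.49 > 43.92, while 6·7.07 = 42.42 ≤ 43.92

Final: 7 servers


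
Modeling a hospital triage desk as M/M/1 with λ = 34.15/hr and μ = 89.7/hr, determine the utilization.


ρ = λ/μ = 34.15/89.7 = 0.3807

Final: 0.3807


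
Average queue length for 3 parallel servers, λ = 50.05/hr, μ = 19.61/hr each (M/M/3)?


a = λ/μ = 2.5523; ρ = a/3 = 0.8508
P₀ = 0.039407
Lq = P₀·a^c·ρ / (c!·(1−ρ)²) = 0.039407·16.62568·0.8508/(6·0.02227)
= 4.17081

Final: 4.17081


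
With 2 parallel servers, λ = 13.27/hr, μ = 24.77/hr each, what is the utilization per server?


ρ = λ/(cμ) = 13.27/(2·24.77) = 13.27/49.54 = 0.2679

Final: 0.2679


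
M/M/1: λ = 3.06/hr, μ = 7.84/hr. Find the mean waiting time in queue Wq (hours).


ρ = 3.06/7.84 = 0.3903
Wq = ρ/(μ−λ) = 0.3903/(7.84 − 3.06) = 0.3903/4.78 = 0.08165 hr

Final: 0.08165 hr


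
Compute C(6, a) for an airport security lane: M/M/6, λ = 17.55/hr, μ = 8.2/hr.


a = λ/μ = 2.1402; ρ = a/6 = 0.3567
P₀ = 0.117364 (from M/M/c formula)
C(c,a) = [a^c/(c!(1−ρ))]·P₀ = [96.11244/(720·0.6433)]·0.117364
= 0.20751·0.117364 = 0.024354

Final: 0.024354


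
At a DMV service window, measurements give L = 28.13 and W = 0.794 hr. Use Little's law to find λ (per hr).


λ = L/W = 28.13/0.794 = 35.4282 /hr

Final: 35.4282 /hr


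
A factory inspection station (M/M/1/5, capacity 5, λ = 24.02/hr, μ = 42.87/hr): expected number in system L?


ρ = 24.02/42.87 = 0.5603
L = ρ[1 − (K+1)ρ^K + Kρ^(K+1)] / [(1−ρ)(1−ρ^(K+1))]
Numerator: 0.5603·(1 − 6·0.055220 + 5·0.030940) = 0.461337
Denominator: (0.4397)·(0.969060) = 0.426097
L = 0.461337/0.426097 = 1.0827

Final: 1.0827


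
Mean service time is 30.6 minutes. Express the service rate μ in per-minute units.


μ = 1/(service time) in consistent units.
1 minute = 1 min, so μ = 1/30.6 = 0.03268 per minute

Final: 0.03268 /min


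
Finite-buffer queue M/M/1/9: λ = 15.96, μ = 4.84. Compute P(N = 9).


ρ = λ/μ = 15.96/4.84 = 3.2975
P_K = (1−ρ)ρ^K/(1−ρ^(K+1)) = (-2.2975·46098.599165)/(1 − 152011.083196)
= -105912.484031/-152010.083196 = 0.696746

Final: 0.696746


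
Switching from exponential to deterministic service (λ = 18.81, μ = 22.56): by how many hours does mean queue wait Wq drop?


ρ = 18.81/22.56 = 0.8338
Wq(M/M/1) = ρ/(μ−λ) = 0.8338/3.75 = 0.22234 hr
Wq(M/D/1) = ρ/(2(μ−λ)) = 0.11117 hr
Savings = 0.22234 − 0.11117 = 0.11117 hr

Final: 0.11117 hr


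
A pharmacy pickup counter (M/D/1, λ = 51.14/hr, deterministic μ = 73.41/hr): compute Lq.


ρ = 51.14/73.41 = 0.6966
M/D/1: Lq = ρ²/(2(1−ρ)) = 0.4853/(2·0.3034) = 0.79986

Final: 0.79986


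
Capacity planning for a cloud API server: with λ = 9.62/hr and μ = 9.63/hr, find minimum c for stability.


Stability requires cμ > λ ⇔ c > λ/μ.
λ/μ = 9.62/9.63 = 0.9990
Minimum integer c = ⌊0.9990⌋ + 1 = 1
Check: 1·9.63 = 9.63 > 9.62, while 0·9.63 = 0.00 ≤ 9.62

Final: 1 servers


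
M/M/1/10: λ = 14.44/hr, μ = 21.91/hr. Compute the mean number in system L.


ρ = 14.44/21.91 = 0.6591
L = ρ[1 − (K+1)ρ^K + Kρ^(K+1)] / [(1−ρ)(1−ρ^(K+1))]
Numerator: 0.6591·(1 − 11·0.015461 + 10·0.010190) = 0.614128
Denominator: (0.3409)·(0.989810) = 0.337466
L = 0.614128/0.337466 = 1.8198

Final: 1.8198


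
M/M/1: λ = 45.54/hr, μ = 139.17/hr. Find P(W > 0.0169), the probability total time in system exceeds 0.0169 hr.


W ~ Exponential(μ−λ) for M/M/1.
μ − λ = 139.17 − 45.54 = 93.6300
P(W > t) = e^{−(μ−λ)t} = e^{−1.5823} = 0.205492

Final: 0.205492


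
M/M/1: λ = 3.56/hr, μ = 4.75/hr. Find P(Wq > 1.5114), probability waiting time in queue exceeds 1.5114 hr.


ρ = 3.56/4.75 = 0.7495
P(Wq > t) = ρ·e^{−(μ−λ)t} = 0.7495·e^{−1.7986}
= 0.7495·0.165536 = 0.124065

Final: 0.124065


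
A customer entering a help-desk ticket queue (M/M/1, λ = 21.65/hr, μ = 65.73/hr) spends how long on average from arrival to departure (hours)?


W = 1/(μ−λ) = 1/(65.73 − 21.65) = 1/44.08 = 0.02269 hr

Final: 0.02269 hr


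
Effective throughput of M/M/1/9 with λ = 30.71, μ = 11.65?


ρ = 2.6361; P_K = (1−ρ)ρ^9/(1−ρ^10) = 0.620683
λ_eff = λ(1 − P_K) = 30.71·(1 − 0.620683) = 30.71·0.379317 = 11.6488 /hr

Final: 11.6488 /hr


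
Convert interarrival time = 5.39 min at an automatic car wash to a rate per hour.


λ = 1/(interarrival time) in consistent units.
1 hour = 60 min, so λ = 60/5.39 = 11.1317 per hour

Final: 11.1317 /hr


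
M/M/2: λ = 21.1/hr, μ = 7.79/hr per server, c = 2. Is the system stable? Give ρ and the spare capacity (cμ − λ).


Total capacity cμ = 2·7.79 = 15.58/hr
ρ = λ/(cμ) = 21.1/15.58 = 1.3543
Stable ⇔ ρ < 1: NO
Spare capacity = cμ − λ = 15.58 − 21.1 = -5.52/hr

Final: ρ = 1.3543; unstable; margin = -5.52/hr


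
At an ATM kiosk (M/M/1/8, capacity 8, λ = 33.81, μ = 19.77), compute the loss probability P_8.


ρ = λ/μ = 33.81/19.77 = 1.7102
P_K = (1−ρ)ρ^K/(1−ρ^(K+1)) = (-0.7102·73.165781)/(1 − 125.125698)
= -51.959917/-124.125698 = 0.418607

Final: 0.418607


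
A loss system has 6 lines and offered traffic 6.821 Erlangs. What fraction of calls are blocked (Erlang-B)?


B(c,a) = (a^c/c!) / Σ_{k=0}^{c} a^k/k!
a^6/6! = 139.880057
Σ terms (k=0..6): 1.00000 + 6.82100 + 23.26302 + 52.89235 + 90.19469 + 123.04359 + 139.88006 = 437.094711
B = 139.880057/437.094711 = 0.320022

Final: 0.320022


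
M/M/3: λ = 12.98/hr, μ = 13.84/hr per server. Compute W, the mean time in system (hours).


a = 0.9379; ρ = 0.3126; P₀ = 0.387947
Lq = P₀·a^c·ρ/(c!(1−ρ)²) = 0.03529
Wq = Lq/λ = 0.03529/12.98 = 0.002719 hr
W = Wq + 1/μ = 0.002719 + 0.07225 = 0.07497 hr

Final: 0.07497 hr


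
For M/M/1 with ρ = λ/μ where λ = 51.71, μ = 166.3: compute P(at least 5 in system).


ρ = 51.71/166.3 = 0.3109
P(N ≥ n) = ρ^n = 0.3109^5 = 0.002907

Final: 0.002907


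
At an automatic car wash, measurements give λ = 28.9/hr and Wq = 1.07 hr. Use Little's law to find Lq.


Lq = λWq = 28.9·1.07 = 30.9230

Final: 30.9230


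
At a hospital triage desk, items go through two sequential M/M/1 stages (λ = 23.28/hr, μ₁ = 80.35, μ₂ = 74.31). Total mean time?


Each node sees arrival rate λ = 23.28/hr (tandem ⇒ throughput preserved).
W₁ = 1/(μ₁−λ) = 1/(80.35−23.28) = 0.01752 hr
W₂ = 1/(μ₂−λ) = 1/(74.31−23.28) = 0.01960 hr
W_total = W₁ + W₂ = 0.01752 + 0.01960 = 0.03712 hr

Final: 0.03712 hr


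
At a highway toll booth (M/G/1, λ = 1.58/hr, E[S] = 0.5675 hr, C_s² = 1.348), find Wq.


ρ = λ·E[S] = 1.58·0.5675 = 0.8967
E[S²] = E[S]²(1+C_s²) = 0.5675²·(1+1.348) = 0.756188
Wq = λ·E[S²]/(2(1−ρ)) = 1.58·0.756188/(2·0.1033) = 5.78025 hr

Final: 5.78025 hr


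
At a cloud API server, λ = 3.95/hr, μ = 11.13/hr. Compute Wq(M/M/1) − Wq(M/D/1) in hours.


ρ = 3.95/11.13 = 0.3549
Wq(M/M/1) = ρ/(μ−λ) = 0.3549/7.18 = 0.04943 hr
Wq(M/D/1) = ρ/(2(μ−λ)) = 0.02471 hr
Savings = 0.04943 − 0.02471 = 0.02471 hr

Final: 0.02471 hr


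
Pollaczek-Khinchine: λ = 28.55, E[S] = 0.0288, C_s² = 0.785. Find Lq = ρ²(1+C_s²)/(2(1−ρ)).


ρ = λ·E[S] = 28.55·0.0288 = 0.8222
Lq = ρ²(1+C_s²)/(2(1−ρ)) = 0.6761·(1+0.785)/(2·0.1778)
= 0.6761·1.7850/0.3555 = 3.39447

Final: 3.39447


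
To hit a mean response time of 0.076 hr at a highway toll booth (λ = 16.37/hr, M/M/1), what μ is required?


W = 1/(μ−λ) ⇒ μ − λ = 1/W = 1/0.076 = 13.1579
μ = λ + 1/W = 16.37 + 13.1579 = 29.5279 per hr

Final: 29.5279 /hr


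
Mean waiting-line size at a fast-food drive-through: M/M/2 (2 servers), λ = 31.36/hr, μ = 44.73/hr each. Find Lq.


a = λ/μ = 0.7011; ρ = a/2 = 0.3505
P₀ = 0.480881
Lq = P₀·a^c·ρ / (c!·(1−ρ)²) = 0.480881·0.49153·0.3505/(2·0.42179)
= 0.09822

Final: 0.09822


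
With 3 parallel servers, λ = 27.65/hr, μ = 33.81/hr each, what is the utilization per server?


ρ = λ/(cμ) = 27.65/(3·33.81) = 27.65/101.43 = 0.2726

Final: 0.2726


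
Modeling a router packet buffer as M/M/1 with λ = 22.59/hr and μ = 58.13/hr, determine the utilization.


ρ = λ/μ = 22.59/58.13 = 0.3886

Final: 0.3886


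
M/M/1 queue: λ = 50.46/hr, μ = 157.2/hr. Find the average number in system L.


ρ = λ/μ = 50.46/157.2 = 0.3210
L = ρ/(1−ρ) = 0.3210/(1 − 0.3210) = 0.3210/0.6790 = 0.4727

Final: 0.4727


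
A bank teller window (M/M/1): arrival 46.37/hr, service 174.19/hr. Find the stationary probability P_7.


ρ = 46.37/174.19 = 0.2662
P_n = (1−ρ)·ρ^n = (1 − 0.2662)·0.2662^7 = 0.7338·0.00009473 = 0.00006951

Final: 0.00006951


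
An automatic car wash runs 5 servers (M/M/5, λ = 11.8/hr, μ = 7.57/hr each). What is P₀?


a = λ/μ = 11.8/7.57 = 1.5588; ρ = a/c = 0.3118
Σ_{k=0}^{4} a^k/k! (terms k=0..4) = 1.00000 + 1.55878 + 1.21490 + 0.63126 + 0.24600 = 4.65095
Tail: a^5/(5!(1−ρ)) = 9.20303/(120·0.6882) = 0.11143
P₀ = 1/(4.65095 + 0.11143) = 1/4.76238 = 0.209979

Final: 0.209979


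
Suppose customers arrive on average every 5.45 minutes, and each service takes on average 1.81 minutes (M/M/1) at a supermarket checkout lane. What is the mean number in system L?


λ = 60/5.45 = 11.0092 /hr
μ = 60/1.81 = 33.1492 /hr
ρ = λ/μ = 11.0092/33.1492 = 0.3321
L = ρ/(1−ρ) = 0.3321/0.6679 = 0.4973

Final: 0.4973


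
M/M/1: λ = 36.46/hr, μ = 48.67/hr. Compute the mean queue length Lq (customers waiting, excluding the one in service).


ρ = 36.46/48.67 = 0.7491
Lq = ρ²/(1−ρ) = 0.5612/0.2509 = 2.2370

Final: 2.2370


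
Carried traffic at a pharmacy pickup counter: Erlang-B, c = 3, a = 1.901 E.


B(3,1.901) = 0.195626 (Erlang-B)
Carried load = a(1 − B) = 1.901·(1 − 0.195626) = 1.901·0.804374 = 1.5291 E

Final: 1.5291 Erlangs


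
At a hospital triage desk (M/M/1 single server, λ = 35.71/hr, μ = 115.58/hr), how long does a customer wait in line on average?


ρ = 35.71/115.58 = 0.3090
Wq = ρ/(μ−λ) = 0.3090/(115.58 − 35.71) = 0.3090/79.87 = 0.003868 hr

Final: 0.003868 hr


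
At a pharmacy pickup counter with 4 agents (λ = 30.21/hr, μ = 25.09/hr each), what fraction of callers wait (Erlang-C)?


a = λ/μ = 1.2041; ρ = a/4 = 0.3010
P₀ = 0.298938 (from M/M/c formula)
C(c,a) = [a^c/(c!(1−ρ))]·P₀ = [2.10184/(24·0.6990)]·0.298938
= 0.12529·0.298938 = 0.037454

Final: 0.037454


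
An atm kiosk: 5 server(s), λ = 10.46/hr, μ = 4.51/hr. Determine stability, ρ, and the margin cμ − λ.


Total capacity cμ = 5·4.51 = 22.55/hr
ρ = λ/(cμ) = 10.46/22.55 = 0.4639
Stable ⇔ ρ < 1: YES
Spare capacity = cμ − λ = 22.55 − 10.46 = 12.09/hr

Final: ρ = 0.4639; stable; margin = 12.09/hr


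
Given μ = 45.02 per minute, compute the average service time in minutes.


Mean service time = 1/μ = 1/45.02 minute = 0.02221 minute
In minutes: 0.02221 × 1 = 0.02221 min

Final: 0.02221 min


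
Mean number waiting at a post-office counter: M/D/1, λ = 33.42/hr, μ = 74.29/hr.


ρ = 33.42/74.29 = 0.4499
M/D/1: Lq = ρ²/(2(1−ρ)) = 0.2024/(2·0.5501) = 0.18393

Final: 0.18393


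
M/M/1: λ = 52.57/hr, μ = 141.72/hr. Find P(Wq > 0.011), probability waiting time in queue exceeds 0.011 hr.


ρ = 52.57/141.72 = 0.3709
P(Wq > t) = ρ·e^{−(μ−λ)t} = 0.3709·e^{−0.9807}
= 0.3709·0.375067 = 0.139128

Final: 0.139128


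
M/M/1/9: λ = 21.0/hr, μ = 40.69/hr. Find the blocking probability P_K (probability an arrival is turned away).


ρ = λ/μ = 21.0/40.69 = 0.5161
P_K = (1−ρ)ρ^K/(1−ρ^(K+1)) = (0.4839·0.002598)/(1 − 0.001341)
= 0.001257/0.998659 = 0.001259

Final: 0.001259


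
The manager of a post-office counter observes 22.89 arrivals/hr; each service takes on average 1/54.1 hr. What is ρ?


ρ = λ/μ = 22.89/54.1 = 0.4231

Final: 0.4231


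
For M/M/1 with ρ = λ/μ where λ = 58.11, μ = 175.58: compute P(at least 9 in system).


ρ = 58.11/175.58 = 0.3310
P(N ≥ n) = ρ^n = 0.3310^9 = 0.00004764

Final: 0.00004764


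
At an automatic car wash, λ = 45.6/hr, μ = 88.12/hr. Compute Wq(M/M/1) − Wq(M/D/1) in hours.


ρ = 45.6/88.12 = 0.5175
Wq(M/M/1) = ρ/(μ−λ) = 0.5175/42.52 = 0.01217 hr
Wq(M/D/1) = ρ/(2(μ−λ)) = 0.006085 hr
Savings = 0.01217 − 0.006085 = 0.006085 hr

Final: 0.006085 hr


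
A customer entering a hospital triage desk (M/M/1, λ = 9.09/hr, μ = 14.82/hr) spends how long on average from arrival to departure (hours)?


W = 1/(μ−λ) = 1/(14.82 − 9.09) = 1/5.73 = 0.1745 hr

Final: 0.1745 hr


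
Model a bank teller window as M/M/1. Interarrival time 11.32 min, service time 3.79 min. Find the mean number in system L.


λ = 60/11.32 = 5.3004 /hr
μ = 60/3.79 = 15.8311 /hr
ρ = λ/μ = 5.3004/15.8311 = 0.3348
L = ρ/(1−ρ) = 0.3348/0.6652 = 0.5033

Final: 0.5033


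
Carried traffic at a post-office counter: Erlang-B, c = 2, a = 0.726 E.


B(2,0.726) = 0.132462 (Erlang-B)
Carried load = a(1 − B) = 0.726·(1 − 0.132462) = 0.726·0.867538 = 0.6298 E

Final: 0.6298 Erlangs


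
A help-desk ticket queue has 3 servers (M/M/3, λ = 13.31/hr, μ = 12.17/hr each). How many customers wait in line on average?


a = λ/μ = 1.0937; ρ = a/3 = 0.3646
P₀ = 0.329506
Lq = P₀·a^c·ρ / (c!·(1−ρ)²) = 0.329506·1.30816·0.3646/(6·0.40379)
= 0.06486

Final: 0.06486


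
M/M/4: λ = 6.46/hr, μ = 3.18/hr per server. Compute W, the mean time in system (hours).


a = 2.0314; ρ = 0.5079; P₀ = 0.126041
Lq = P₀·a^c·ρ/(c!(1−ρ)²) = 0.18754
Wq = Lq/λ = 0.18754/6.46 = 0.02903 hr
W = Wq + 1/μ = 0.02903 + 0.31447 = 0.34350 hr

Final: 0.34350 hr


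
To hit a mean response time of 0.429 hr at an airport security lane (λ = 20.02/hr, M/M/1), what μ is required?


W = 1/(μ−λ) ⇒ μ − λ = 1/W = 1/0.429 = 2.3310
μ = λ + 1/W = 20.02 + 2.3310 = 22.3510 per hr

Final: 22.3510 /hr


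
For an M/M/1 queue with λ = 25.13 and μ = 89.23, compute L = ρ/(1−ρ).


ρ = λ/μ = 25.13/89.23 = 0.2816
L = ρ/(1−ρ) = 0.2816/(1 − 0.2816) = 0.2816/0.7184 = 0.3920

Final: 0.3920


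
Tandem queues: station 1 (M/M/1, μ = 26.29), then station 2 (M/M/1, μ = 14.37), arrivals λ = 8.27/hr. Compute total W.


Each node sees arrival rate λ = 8.27/hr (tandem ⇒ throughput preserved).
W₁ = 1/(μ₁−λ) = 1/(26.29−8.27) = 0.05549 hr
W₂ = 1/(μ₂−λ) = 1/(14.37−8.27) = 0.16393 hr
W_total = W₁ + W₂ = 0.05549 + 0.16393 = 0.21943 hr

Final: 0.21943 hr


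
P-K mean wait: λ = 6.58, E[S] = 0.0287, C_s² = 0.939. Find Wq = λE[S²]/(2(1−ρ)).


ρ = λ·E[S] = 6.58·0.0287 = 0.1888
E[S²] = E[S]²(1+C_s²) = 0.0287²·(1+0.939) = 0.001597
Wq = λ·E[S²]/(2(1−ρ)) = 6.58·0.001597/(2·0.8112) = 0.006478 hr

Final: 0.006478 hr


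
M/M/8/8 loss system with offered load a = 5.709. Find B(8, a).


B(c,a) = (a^c/c!) / Σ_{k=0}^{c} a^k/k!
a^8/8! = 27.987224
Σ terms (k=0..8): 1.00000 + 5.70900 + 16.29634 + 31.01194 + 44.26179 + 50.53811 + 48.08701 + 39.21839 + 27.98722 = 264.109792
B = 27.987224/264.109792 = 0.105968

Final: 0.105968


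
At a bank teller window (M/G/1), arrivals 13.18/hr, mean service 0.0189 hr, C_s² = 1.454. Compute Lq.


ρ = λ·E[S] = 13.18·0.0189 = 0.2491
Lq = ρ²(1+C_s²)/(2(1−ρ)) = 0.06205·(1+1.454)/(2·0.7509)
= 0.06205·2.4540/1.5018 = 0.10140

Final: 0.10140


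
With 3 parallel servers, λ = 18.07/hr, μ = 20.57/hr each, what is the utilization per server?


ρ = λ/(cμ) = 18.07/(3·20.57) = 18.07/61.71 = 0.2928

Final: 0.2928


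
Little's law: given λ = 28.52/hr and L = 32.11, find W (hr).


W = L/λ = 32.11/28.52 = 1.1259 hr

Final: 1.1259 hr


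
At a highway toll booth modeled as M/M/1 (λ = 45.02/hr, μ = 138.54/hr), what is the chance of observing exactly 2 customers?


ρ = 45.02/138.54 = 0.3250
P_n = (1−ρ)·ρ^n = (1 − 0.3250)·0.3250^2 = 0.6750·0.105599 = 0.071284

Final: 0.071284


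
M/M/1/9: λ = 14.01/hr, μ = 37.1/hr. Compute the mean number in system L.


ρ = 14.01/37.1 = 0.3776
L = ρ[1 − (K+1)ρ^K + Kρ^(K+1)] / [(1−ρ)(1−ρ^(K+1))]
Numerator: 0.3776·(1 − 10·0.0001562 + 9·0.00005897) = 0.377239
Denominator: (0.6224)·(0.999941) = 0.622335
L = 0.377239/0.622335 = 0.6062

Final: 0.6062


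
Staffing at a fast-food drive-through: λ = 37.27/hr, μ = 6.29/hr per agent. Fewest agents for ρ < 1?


Stability requires cμ > λ ⇔ c > λ/μ.
λ/μ = 37.27/6.29 = 5.9253
Minimum integer c = ⌊5.9253⌋ + 1 = 6
Check: 6·6.29 = 37.74 > 37.27, while 5·6.29 = 31.45 ≤ 37.27

Final: 6 servers


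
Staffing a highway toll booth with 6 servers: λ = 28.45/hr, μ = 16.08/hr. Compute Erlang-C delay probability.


a = λ/μ = 1.7693; ρ = a/6 = 0.2949
P₀ = 0.170337 (from M/M/c formula)
C(c,a) = [a^c/(c!(1−ρ))]·P₀ = [30.67449/(720·0.7051)]·0.170337
= 0.06042·0.170337 = 0.010292

Final: 0.010292


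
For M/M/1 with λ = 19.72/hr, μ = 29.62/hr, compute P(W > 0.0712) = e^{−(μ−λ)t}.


W ~ Exponential(μ−λ) for M/M/1.
μ − λ = 29.62 − 19.72 = 9.9000
P(W > t) = e^{−(μ−λ)t} = e^{−0.7049} = 0.494168

Final: 0.494168


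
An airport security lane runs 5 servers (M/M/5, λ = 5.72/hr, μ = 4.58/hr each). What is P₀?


a = λ/μ = 5.72/4.58 = 1.2489; ρ = a/c = 0.2498
Σ_{k=0}^{4} a^k/k! (terms k=0..4) = 1.00000 + 1.24891 + 0.77989 + 0.32467 + 0.10137 = 3.45483
Tail: a^5/(5!(1−ρ)) = 3.03845/(120·0.7502) = 0.03375
P₀ = 1/(3.45483 + 0.03375) = 1/3.48858 = 0.286649

Final: 0.286649


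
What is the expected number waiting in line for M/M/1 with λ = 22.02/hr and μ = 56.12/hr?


ρ = 22.02/56.12 = 0.3924
Lq = ρ²/(1−ρ) = 0.1540/0.6076 = 0.2534

Final: 0.2534


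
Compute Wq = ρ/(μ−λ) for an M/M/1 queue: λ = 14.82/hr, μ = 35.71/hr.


ρ = 14.82/35.71 = 0.4150
Wq = ρ/(μ−λ) = 0.4150/(35.71 − 14.82) = 0.4150/20.89 = 0.01987 hr

Final: 0.01987 hr


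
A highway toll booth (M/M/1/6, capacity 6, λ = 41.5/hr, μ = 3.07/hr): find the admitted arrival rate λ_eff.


ρ = 13.5179; P_K = (1−ρ)ρ^6/(1−ρ^7) = 0.926024
λ_eff = λ(1 − P_K) = 41.5·(1 − 0.926024) = 41.5·0.073976 = 3.0700 /hr

Final: 3.0700 /hr


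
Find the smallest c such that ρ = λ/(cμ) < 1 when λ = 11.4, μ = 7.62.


Stability requires cμ > λ ⇔ c > λ/μ.
λ/μ = 11.4/7.62 = 1.4961
Minimum integer c = ⌊1.4961⌋ + 1 = 2
Check: 2·7.62 = 15.24 > 11.4, while 1·7.62 = 7.62 ≤ 11.4

Final: 2 servers


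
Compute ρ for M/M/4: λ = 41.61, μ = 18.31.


ρ = λ/(cμ) = 41.61/(4·18.31) = 41.61/73.24 = 0.5681

Final: 0.5681


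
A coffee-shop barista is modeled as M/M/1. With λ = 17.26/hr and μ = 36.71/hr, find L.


ρ = λ/μ = 17.26/36.71 = 0.4702
L = ρ/(1−ρ) = 0.4702/(1 − 0.4702) = 0.4702/0.5298 = 0.8874

Final: 0.8874


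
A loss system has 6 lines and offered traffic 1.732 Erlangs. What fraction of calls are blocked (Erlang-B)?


B(c,a) = (a^c/c!) / Σ_{k=0}^{c} a^k/k!
a^6/6! = 0.037493
Σ terms (k=0..6): 1.00000 + 1.73200 + 1.49991 + 0.86595 + 0.37496 + 0.12988 + 0.03749 = 5.640195
B = 0.037493/5.640195 = 0.006648

Final: 0.006648


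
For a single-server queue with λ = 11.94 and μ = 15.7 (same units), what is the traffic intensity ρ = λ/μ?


ρ = λ/μ = 11.94/15.7 = 0.7605

Final: 0.7605


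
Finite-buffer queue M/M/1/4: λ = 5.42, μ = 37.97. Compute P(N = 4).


ρ = λ/μ = 5.42/37.97 = 0.1427
P_K = (1−ρ)ρ^K/(1−ρ^(K+1)) = (0.8573·0.0004152)/(1 − 0.00005926)
= 0.0003559/0.999941 = 0.0003559

Final: 0.0003559


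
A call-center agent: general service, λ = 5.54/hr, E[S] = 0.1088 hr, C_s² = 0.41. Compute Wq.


ρ = λ·E[S] = 5.54·0.1088 = 0.6028
E[S²] = E[S]²(1+C_s²) = 0.1088²·(1+0.41) = 0.016691
Wq = λ·E[S²]/(2(1−ρ)) = 5.54·0.016691/(2·0.3972) = 0.11638 hr

Final: 0.11638 hr


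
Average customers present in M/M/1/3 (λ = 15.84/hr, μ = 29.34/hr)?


ρ = 15.84/29.34 = 0.5399
L = ρ[1 − (K+1)ρ^K + Kρ^(K+1)] / [(1−ρ)(1−ρ^(K+1))]
Numerator: 0.5399·(1 − 4·0.157357 + 3·0.084953) = 0.337657
Denominator: (0.4601)·(0.915047) = 0.421034
L = 0.337657/0.421034 = 0.8020

Final: 0.8020


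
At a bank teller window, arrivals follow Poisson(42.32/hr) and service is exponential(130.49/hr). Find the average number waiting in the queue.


ρ = 42.32/130.49 = 0.3243
Lq = ρ²/(1−ρ) = 0.1052/0.6757 = 0.1557

Final: 0.1557


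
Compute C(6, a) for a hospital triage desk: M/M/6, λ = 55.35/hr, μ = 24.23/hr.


a = λ/μ = 2.2844; ρ = a/6 = 0.3807
P₀ = 0.101503 (from M/M/c formula)
C(c,a) = [a^c/(c!(1−ρ))]·P₀ = [142.09712/(720·0.6193)]·0.101503
= 0.31869·0.101503 = 0.032348

Final: 0.032348


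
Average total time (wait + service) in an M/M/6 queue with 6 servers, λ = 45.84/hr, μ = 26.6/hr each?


a = 1.7233; ρ = 0.2872; P₀ = 0.178369
Lq = P₀·a^c·ρ/(c!(1−ρ)²) = 0.003668
Wq = Lq/λ = 0.003668/45.84 = 0.00008002 hr
W = Wq + 1/μ = 0.00008002 + 0.03759 = 0.03767 hr

Final: 0.03767 hr


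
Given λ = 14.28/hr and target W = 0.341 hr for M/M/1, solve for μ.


W = 1/(μ−λ) ⇒ μ − λ = 1/W = 1/0.341 = 2.9326
μ = λ + 1/W = 14.28 + 2.9326 = 17.2126 per hr

Final: 17.2126 /hr


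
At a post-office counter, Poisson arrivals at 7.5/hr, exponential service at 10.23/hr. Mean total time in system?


W = 1/(μ−λ) = 1/(10.23 − 7.5) = 1/2.73 = 0.3663 hr

Final: 0.3663 hr


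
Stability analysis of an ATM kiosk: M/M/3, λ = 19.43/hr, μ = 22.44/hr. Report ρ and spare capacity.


Total capacity cμ = 3·22.44 = 67.32/hr
ρ = λ/(cμ) = 19.43/67.32 = 0.2886
Stable ⇔ ρ < 1: YES
Spare capacity = cμ − λ = 67.32 − 19.43 = 47.89/hr

Final: ρ = 0.2886; stable; margin = 47.89/hr


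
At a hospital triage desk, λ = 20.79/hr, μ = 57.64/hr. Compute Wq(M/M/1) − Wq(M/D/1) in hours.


ρ = 20.79/57.64 = 0.3607
Wq(M/M/1) = ρ/(μ−λ) = 0.3607/36.85 = 0.009788 hr
Wq(M/D/1) = ρ/(2(μ−λ)) = 0.004894 hr
Savings = 0.009788 − 0.004894 = 0.004894 hr

Final: 0.004894 hr


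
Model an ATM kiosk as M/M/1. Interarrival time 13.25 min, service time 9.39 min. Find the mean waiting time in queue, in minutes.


λ = 60/13.25 = 4.5283 /hr
μ = 60/9.39 = 6.3898 /hr
ρ = λ/μ = 4.5283/6.3898 = 0.7087
Wq = ρ/(μ−λ) = 0.7087/(6.3898−4.5283) = 0.38071 hr
In minutes: 0.38071·60 = 22.843 min

Final: 22.843 min


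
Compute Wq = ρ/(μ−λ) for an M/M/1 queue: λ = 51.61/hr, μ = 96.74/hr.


ρ = 51.61/96.74 = 0.5335
Wq = ρ/(μ−λ) = 0.5335/(96.74 − 51.61) = 0.5335/45.13 = 0.01182 hr

Final: 0.01182 hr


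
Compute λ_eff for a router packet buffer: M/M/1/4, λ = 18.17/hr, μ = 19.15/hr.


ρ = 0.9488; P_K = (1−ρ)ρ^4/(1−ρ^5) = 0.179558
λ_eff = λ(1 − P_K) = 18.17·(1 − 0.179558) = 18.17·0.820442 = 14.9074 /hr

Final: 14.9074 /hr


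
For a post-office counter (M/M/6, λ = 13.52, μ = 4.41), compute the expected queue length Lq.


a = λ/μ = 3.0658; ρ = a/6 = 0.5110
P₀ = 0.045739
Lq = P₀·a^c·ρ / (c!·(1−ρ)²) = 0.045739·830.28772·0.5110/(720·0.23916)
= 0.11269

Final: 0.11269


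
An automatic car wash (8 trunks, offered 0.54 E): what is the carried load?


B(8,0.54) = 0.0000001045 (Erlang-B)
Carried load = a(1 − B) = 0.54·(1 − 0.0000001045) = 0.54·1.000000 = 0.5400 E

Final: 0.5400 Erlangs


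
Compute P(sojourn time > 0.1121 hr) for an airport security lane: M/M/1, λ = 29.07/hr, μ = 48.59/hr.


W ~ Exponential(μ−λ) for M/M/1.
μ − λ = 48.59 − 29.07 = 19.5200
P(W > t) = e^{−(μ−λ)t} = e^{−2.1882} = 0.112119

Final: 0.112119


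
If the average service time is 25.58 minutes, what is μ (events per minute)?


μ = 1/(service time) in consistent units.
1 minute = 1 min, so μ = 1/25.58 = 0.03909 per minute

Final: 0.03909 /min


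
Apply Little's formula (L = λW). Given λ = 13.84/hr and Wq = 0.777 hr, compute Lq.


Lq = λWq = 13.84·0.777 = 10.7537

Final: 10.7537


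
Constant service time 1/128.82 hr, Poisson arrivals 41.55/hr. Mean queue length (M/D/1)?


ρ = 41.55/128.82 = 0.3225
M/D/1: Lq = ρ²/(2(1−ρ)) = 0.1040/(2·0.6775) = 0.07678

Final: 0.07678


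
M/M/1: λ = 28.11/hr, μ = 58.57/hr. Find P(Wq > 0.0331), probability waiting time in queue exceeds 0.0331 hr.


ρ = 28.11/58.57 = 0.4799
P(Wq > t) = ρ·e^{−(μ−λ)t} = 0.4799·e^{−1.0082}
= 0.4799·0.364866 = 0.175113

Final: 0.175113


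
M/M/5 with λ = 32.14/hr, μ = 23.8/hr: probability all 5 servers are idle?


a = λ/μ = 32.14/23.8 = 1.3504; ρ = a/c = 0.2701
Σ_{k=0}^{4} a^k/k! (terms k=0..4) = 1.00000 + 1.35042 + 0.91182 + 0.41045 + 0.13857 = 3.81125
Tail: a^5/(5!(1−ρ)) = 4.49102/(120·0.7299) = 0.05127
P₀ = 1/(3.81125 + 0.05127) = 1/3.86252 = 0.258898

Final: 0.258898


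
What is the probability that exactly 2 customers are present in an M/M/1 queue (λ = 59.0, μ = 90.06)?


ρ = 59.0/90.06 = 0.6551
P_n = (1−ρ)·ρ^n = (1 − 0.6551)·0.6551^2 = 0.3449·0.429181 = 0.148016

Final: 0.148016


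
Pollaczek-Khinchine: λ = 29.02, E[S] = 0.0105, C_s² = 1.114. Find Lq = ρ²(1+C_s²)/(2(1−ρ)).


ρ = λ·E[S] = 29.02·0.0105 = 0.3047
Lq = ρ²(1+C_s²)/(2(1−ρ)) = 0.09285·(1+1.114)/(2·0.6953)
= 0.09285·2.1140/1.3906 = 0.14115

Final: 0.14115


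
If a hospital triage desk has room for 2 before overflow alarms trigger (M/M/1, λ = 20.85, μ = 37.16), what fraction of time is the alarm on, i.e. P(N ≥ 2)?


ρ = 20.85/37.16 = 0.5611
P(N ≥ n) = ρ^n = 0.5611^2 = 0.314819

Final: 0.314819


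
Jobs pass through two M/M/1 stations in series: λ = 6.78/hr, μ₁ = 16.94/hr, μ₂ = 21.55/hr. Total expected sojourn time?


Each node sees arrival rate λ = 6.78/hr (tandem ⇒ throughput preserved).
W₁ = 1/(μ₁−λ) = 1/(16.94−6.78) = 0.09843 hr
W₂ = 1/(μ₂−λ) = 1/(21.55−6.78) = 0.06770 hr
W_total = W₁ + W₂ = 0.09843 + 0.06770 = 0.16613 hr

Final: 0.16613 hr


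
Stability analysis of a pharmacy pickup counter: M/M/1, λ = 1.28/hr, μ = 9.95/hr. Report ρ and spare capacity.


Total capacity cμ = 1·9.95 = 9.95/hr
ρ = λ/(cμ) = 1.28/9.95 = 0.1286
Stable ⇔ ρ < 1: YES
Spare capacity = cμ − λ = 9.95 − 1.28 = 8.67/hr

Final: ρ = 0.1286; stable; margin = 8.67/hr


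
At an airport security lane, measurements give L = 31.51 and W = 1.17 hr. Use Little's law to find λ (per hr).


λ = L/W = 31.51/1.17 = 26.9316 /hr

Final: 26.9316 /hr


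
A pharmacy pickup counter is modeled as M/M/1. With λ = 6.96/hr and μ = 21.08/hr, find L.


ρ = λ/μ = 6.96/21.08 = 0.3302
L = ρ/(1−ρ) = 0.3302/(1 − 0.3302) = 0.3302/0.6698 = 0.4929

Final: 0.4929


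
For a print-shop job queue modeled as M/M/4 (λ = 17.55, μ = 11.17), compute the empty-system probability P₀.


a = λ/μ = 17.55/11.17 = 1.5712; ρ = a/c = 0.3928
Σ_{k=0}^{3} a^k/k! (terms k=0..3) = 1.00000 + 1.57117 + 1.23429 + 0.64643 = 4.45189
Tail: a^4/(4!(1−ρ)) = 6.09391/(24·0.6072) = 0.41817
P₀ = 1/(4.45189 + 0.41817) = 1/4.87006 = 0.205336

Final: 0.205336


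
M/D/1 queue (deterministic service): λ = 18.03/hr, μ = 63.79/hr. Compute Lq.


ρ = 18.03/63.79 = 0.2826
M/D/1: Lq = ρ²/(2(1−ρ)) = 0.07989/(2·0.7174) = 0.05568

Final: 0.05568


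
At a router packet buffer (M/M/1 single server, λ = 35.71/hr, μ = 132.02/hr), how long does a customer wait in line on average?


ρ = 35.71/132.02 = 0.2705
Wq = ρ/(μ−λ) = 0.2705/(132.02 − 35.71) = 0.2705/96.31 = 0.002809 hr

Final: 0.002809 hr


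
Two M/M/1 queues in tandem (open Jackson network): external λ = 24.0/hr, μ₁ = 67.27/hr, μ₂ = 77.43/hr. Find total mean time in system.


Each node sees arrival rate λ = 24.0/hr (tandem ⇒ throughput preserved).
W₁ = 1/(μ₁−λ) = 1/(67.27−24.0) = 0.02311 hr
W₂ = 1/(μ₂−λ) = 1/(77.43−24.0) = 0.01872 hr
W_total = W₁ + W₂ = 0.02311 + 0.01872 = 0.04183 hr

Final: 0.04183 hr


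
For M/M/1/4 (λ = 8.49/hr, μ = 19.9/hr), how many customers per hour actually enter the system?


ρ = 0.4266; P_K = (1−ρ)ρ^4/(1−ρ^5) = 0.019268
λ_eff = λ(1 − P_K) = 8.49·(1 − 0.019268) = 8.49·0.980732 = 8.3264 /hr

Final: 8.3264 /hr


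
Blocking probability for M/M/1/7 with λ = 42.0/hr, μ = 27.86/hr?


ρ = λ/μ = 42.0/27.86 = 1.5075
P_K = (1−ρ)ρ^K/(1−ρ^(K+1)) = (-0.5075·17.696087)/(1 − 26.677518)
= -8.981431/-25.677518 = 0.349778

Final: 0.349778


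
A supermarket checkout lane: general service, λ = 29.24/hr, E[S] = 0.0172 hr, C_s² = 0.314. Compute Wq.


ρ = λ·E[S] = 29.24·0.0172 = 0.5029
E[S²] = E[S]²(1+C_s²) = 0.0172²·(1+0.314) = 0.0003887
Wq = λ·E[S²]/(2(1−ρ)) = 29.24·0.0003887/(2·0.4971) = 0.01143 hr

Final: 0.01143 hr


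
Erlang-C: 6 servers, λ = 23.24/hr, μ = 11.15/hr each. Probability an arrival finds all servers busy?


a = λ/μ = 2.0843; ρ = a/6 = 0.3474
P₀ = 0.124157 (from M/M/c formula)
C(c,a) = [a^c/(c!(1−ρ))]·P₀ = [81.99126/(720·0.6526)]·0.124157
= 0.17449·0.124157 = 0.021665

Final: 0.021665


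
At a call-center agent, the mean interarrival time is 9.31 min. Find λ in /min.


λ = 1/(interarrival time) in consistent units.
1 minute = 1 min, so λ = 1/9.31 = 0.1074 per minute

Final: 0.1074 /min


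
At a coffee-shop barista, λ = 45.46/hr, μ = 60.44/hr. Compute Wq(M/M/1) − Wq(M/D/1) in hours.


ρ = 45.46/60.44 = 0.7522
Wq(M/M/1) = ρ/(μ−λ) = 0.7522/14.98 = 0.05021 hr
Wq(M/D/1) = ρ/(2(μ−λ)) = 0.02511 hr
Savings = 0.05021 − 0.02511 = 0.02511 hr

Final: 0.02511 hr


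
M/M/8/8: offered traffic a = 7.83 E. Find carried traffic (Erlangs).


B(8,7.83) = 0.226090 (Erlang-B)
Carried load = a(1 − B) = 7.83·(1 − 0.226090) = 7.83·0.773910 = 6.0597 E

Final: 6.0597 Erlangs


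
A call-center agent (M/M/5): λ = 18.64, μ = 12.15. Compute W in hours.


a = 1.5342; ρ = 0.3068; P₀ = 0.215250
Lq = P₀·a^c·ρ/(c!(1−ρ)²) = 0.009735
Wq = Lq/λ = 0.009735/18.64 = 0.0005223 hr
W = Wq + 1/μ = 0.0005223 + 0.08230 = 0.08283 hr

Final: 0.08283 hr


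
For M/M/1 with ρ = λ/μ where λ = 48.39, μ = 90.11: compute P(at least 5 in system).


ρ = 48.39/90.11 = 0.5370
P(N ≥ n) = ρ^n = 0.5370^5 = 0.044659

Final: 0.044659


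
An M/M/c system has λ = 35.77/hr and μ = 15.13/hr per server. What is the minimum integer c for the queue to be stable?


Stability requires cμ > λ ⇔ c > λ/μ.
λ/μ = 35.77/15.13 = 2.3642
Minimum integer c = ⌊2.3642⌋ + 1 = 3
Check: 3·15.13 = 45.39 > 35.77, while 2·15.13 = 30.26 ≤ 35.77

Final: 3 servers


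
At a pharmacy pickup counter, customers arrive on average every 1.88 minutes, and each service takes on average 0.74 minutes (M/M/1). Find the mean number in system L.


λ = 60/1.88 = 31.9149 /hr
μ = 60/0.74 = 81.0811 /hr
ρ = λ/μ = 31.9149/81.0811 = 0.3936
L = ρ/(1−ρ) = 0.3936/0.6064 = 0.6491

Final: 0.6491


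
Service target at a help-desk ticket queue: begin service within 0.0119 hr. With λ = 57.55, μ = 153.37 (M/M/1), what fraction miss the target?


ρ = 57.55/153.37 = 0.3752
P(Wq > t) = ρ·e^{−(μ−λ)t} = 0.3752·e^{−1.1403}
= 0.3752·0.319737 = 0.119977

Final: 0.119977


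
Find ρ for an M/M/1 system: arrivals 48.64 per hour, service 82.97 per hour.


ρ = λ/μ = 48.64/82.97 = 0.5862

Final: 0.5862


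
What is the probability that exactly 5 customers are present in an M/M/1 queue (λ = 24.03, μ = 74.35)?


ρ = 24.03/74.35 = 0.3232
P_n = (1−ρ)·ρ^n = (1 − 0.3232)·0.3232^5 = 0.6768·0.003527 = 0.002387

Final: 0.002387


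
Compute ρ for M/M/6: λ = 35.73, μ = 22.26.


ρ = λ/(cμ) = 35.73/(6·22.26) = 35.73/133.56 = 0.2675

Final: 0.2675


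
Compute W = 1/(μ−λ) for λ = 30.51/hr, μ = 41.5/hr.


W = 1/(μ−λ) = 1/(41.5 − 30.51) = 1/10.99 = 0.09099 hr

Final: 0.09099 hr


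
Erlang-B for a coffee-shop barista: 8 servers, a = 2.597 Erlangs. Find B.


B(c,a) = (a^c/c!) / Σ_{k=0}^{c} a^k/k!
a^8/8! = 0.051316
Σ terms (k=0..8): 1.00000 + 2.59700 + 3.37220 + 2.91921 + 1.89529 + 0.98442 + 0.42609 + 0.15808 + 0.05132 = 13.403602
B = 0.051316/13.403602 = 0.003829

Final: 0.003829


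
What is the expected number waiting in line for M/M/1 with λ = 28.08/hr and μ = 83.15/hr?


ρ = 28.08/83.15 = 0.3377
Lq = ρ²/(1−ρ) = 0.1140/0.6623 = 0.1722

Final: 0.1722


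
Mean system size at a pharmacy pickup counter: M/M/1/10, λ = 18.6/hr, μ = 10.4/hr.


ρ = 18.6/10.4 = 1.7885
L = ρ[1 − (K+1)ρ^K + Kρ^(K+1)] / [(1−ρ)(1−ρ^(K+1))]
Numerator: 1.7885·(1 − 11·334.808172 + 10·598.791538) = 4124.237894
Denominator: (-0.7885)·(-597.791538) = 471.335635
L = 4124.237894/471.335635 = 8.7501

Final: 8.7501


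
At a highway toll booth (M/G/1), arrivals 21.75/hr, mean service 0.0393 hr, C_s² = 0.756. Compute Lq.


ρ = λ·E[S] = 21.75·0.0393 = 0.8548
Lq = ρ²(1+C_s²)/(2(1−ρ)) = 0.7306·(1+0.756)/(2·0.1452)
= 0.7306·1.7560/0.2904 = 4.41730

Final: 4.41730


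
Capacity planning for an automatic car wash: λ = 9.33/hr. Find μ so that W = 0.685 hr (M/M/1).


W = 1/(μ−λ) ⇒ μ − λ = 1/W = 1/0.685 = 1.4599
μ = λ + 1/W = 9.33 + 1.4599 = 10.7899 per hr

Final: 10.7899 /hr


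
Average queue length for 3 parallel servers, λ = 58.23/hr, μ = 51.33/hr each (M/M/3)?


a = λ/μ = 1.1344; ρ = a/3 = 0.3781
P₀ = 0.315541
Lq = P₀·a^c·ρ / (c!·(1−ρ)²) = 0.315541·1.45991·0.3781/(6·0.38671)
= 0.07508

Final: 0.07508


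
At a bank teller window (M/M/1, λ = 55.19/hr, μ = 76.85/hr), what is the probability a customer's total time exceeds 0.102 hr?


W ~ Exponential(μ−λ) for M/M/1.
μ − λ = 76.85 − 55.19 = 21.6600
P(W > t) = e^{−(μ−λ)t} = e^{−2.2093} = 0.109775

Final: 0.109775


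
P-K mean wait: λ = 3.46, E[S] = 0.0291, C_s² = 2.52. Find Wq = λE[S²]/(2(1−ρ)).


ρ = λ·E[S] = 3.46·0.0291 = 0.1007
E[S²] = E[S]²(1+C_s²) = 0.0291²·(1+2.52) = 0.002981
Wq = λ·E[S²]/(2(1−ρ)) = 3.46·0.002981/(2·0.8993) = 0.005734 hr

Final: 0.005734 hr


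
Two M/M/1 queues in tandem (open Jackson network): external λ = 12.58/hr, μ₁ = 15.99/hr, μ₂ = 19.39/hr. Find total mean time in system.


Each node sees arrival rate λ = 12.58/hr (tandem ⇒ throughput preserved).
W₁ = 1/(μ₁−λ) = 1/(15.99−12.58) = 0.29326 hr
W₂ = 1/(μ₂−λ) = 1/(19.39−12.58) = 0.14684 hr
W_total = W₁ + W₂ = 0.29326 + 0.14684 = 0.44010 hr

Final: 0.44010 hr


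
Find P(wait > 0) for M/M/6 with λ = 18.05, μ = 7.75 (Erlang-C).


a = λ/μ = 2.3290; ρ = a/6 = 0.3882
P₀ = 0.097029 (from M/M/c formula)
C(c,a) = [a^c/(c!(1−ρ))]·P₀ = [159.60740/(720·0.6118)]·0.097029
= 0.36232·0.097029 = 0.035155

Final: 0.035155


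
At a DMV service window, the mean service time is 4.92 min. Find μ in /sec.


μ = 1/(service time) in consistent units.
1 second = 0.0166667 min, so μ = 0.0166667/4.92 = 0.003388 per second

Final: 0.003388 /sec


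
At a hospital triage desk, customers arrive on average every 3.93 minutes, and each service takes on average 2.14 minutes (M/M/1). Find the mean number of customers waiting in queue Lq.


λ = 60/3.93 = 15.2672 /hr
μ = 60/2.14 = 28.0374 /hr
ρ = λ/μ = 15.2672/28.0374 = 0.5445
Lq = ρ²/(1−ρ) = 0.2965/0.4555 = 0.6510

Final: 0.6510


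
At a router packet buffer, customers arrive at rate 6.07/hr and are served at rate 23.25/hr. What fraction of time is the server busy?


ρ = λ/μ = 6.07/23.25 = 0.2611

Final: 0.2611


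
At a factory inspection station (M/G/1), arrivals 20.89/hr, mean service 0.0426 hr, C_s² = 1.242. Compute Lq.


ρ = λ·E[S] = 20.89·0.0426 = 0.8899
Lq = ρ²(1+C_s²)/(2(1−ρ)) = 0.7919·(1+1.242)/(2·0.1101)
= 0.7919·2.2420/0.2202 = 8.06435

Final: 8.06435


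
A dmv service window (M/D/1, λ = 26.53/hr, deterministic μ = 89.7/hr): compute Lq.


ρ = 26.53/89.7 = 0.2958
M/D/1: Lq = ρ²/(2(1−ρ)) = 0.08748/(2·0.7042) = 0.06211

Final: 0.06211


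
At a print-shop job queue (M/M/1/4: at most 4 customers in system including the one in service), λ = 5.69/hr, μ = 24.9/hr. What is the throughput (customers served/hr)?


ρ = 0.2285; P_K = (1−ρ)ρ^4/(1−ρ^5) = 0.002105
λ_eff = λ(1 − P_K) = 5.69·(1 − 0.002105) = 5.69·0.997895 = 5.6780 /hr

Final: 5.6780 /hr


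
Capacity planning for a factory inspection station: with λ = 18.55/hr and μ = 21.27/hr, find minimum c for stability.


Stability requires cμ > λ ⇔ c > λ/μ.
λ/μ = 18.55/21.27 = 0.8721
Minimum integer c = ⌊0.8721⌋ + 1 = 1
Check: 1·21.27 = 21.27 > 18.55, while 0·21.27 = 0.00 ≤ 18.55

Final: 1 servers


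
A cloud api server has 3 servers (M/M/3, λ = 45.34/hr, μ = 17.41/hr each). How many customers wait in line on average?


a = λ/μ = 2.6043; ρ = a/3 = 0.8681
P₀ = 0.034118
Lq = P₀·a^c·ρ / (c!·(1−ρ)²) = 0.034118·17.66234·0.8681/(6·0.01740)
= 5.01001

Final: 5.01001


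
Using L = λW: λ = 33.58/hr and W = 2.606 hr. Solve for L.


L = λW = 33.58·2.606 = 87.5095

Final: 87.5095


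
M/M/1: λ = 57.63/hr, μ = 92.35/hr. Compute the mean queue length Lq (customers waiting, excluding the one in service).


ρ = 57.63/92.35 = 0.6240
Lq = ρ²/(1−ρ) = 0.3894/0.3760 = 1.0358

Final: 1.0358


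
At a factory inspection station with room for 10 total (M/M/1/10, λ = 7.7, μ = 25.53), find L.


ρ = 7.7/25.53 = 0.3016
L = ρ[1 − (K+1)ρ^K + Kρ^(K+1)] / [(1−ρ)(1−ρ^(K+1))]
Numerator: 0.3016·(1 − 11·0.000006229 + 10·0.000001879) = 0.301591
Denominator: (0.6984)·(0.999998) = 0.698393
L = 0.301591/0.698393 = 0.4318

Final: 0.4318


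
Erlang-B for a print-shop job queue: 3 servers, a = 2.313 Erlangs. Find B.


B(c,a) = (a^c/c!) / Σ_{k=0}^{c} a^k/k!
a^3/3! = 2.062413
Σ terms (k=0..3): 1.00000 + 2.31300 + 2.67498 + 2.06241 = 8.050398
B = 2.062413/8.050398 = 0.256188

Final: 0.256188


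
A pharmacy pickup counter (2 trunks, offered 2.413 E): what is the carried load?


B(2,2.413) = 0.460334 (Erlang-B)
Carried load = a(1 − B) = 2.413·(1 − 0.460334) = 2.413·0.539666 = 1.3022 E

Final: 1.3022 Erlangs


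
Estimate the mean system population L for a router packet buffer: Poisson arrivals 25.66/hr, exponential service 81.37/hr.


ρ = λ/μ = 25.66/81.37 = 0.3153
L = ρ/(1−ρ) = 0.3153/(1 − 0.3153) = 0.3153/0.6847 = 0.4606

Final: 0.4606
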